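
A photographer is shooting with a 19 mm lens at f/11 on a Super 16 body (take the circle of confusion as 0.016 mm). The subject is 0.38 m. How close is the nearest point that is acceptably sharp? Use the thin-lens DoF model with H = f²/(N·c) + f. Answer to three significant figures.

Hyperfocal distance H = f²/(N·c) + f = 19²/(11 × 0.016) + 19 = 361/0.176 + 19 ≈ 2070.1 mm ≈ 2.070 m.
Near limit Dn = s·(H − f)/(H + s − 2f) = 380 × (2070.1 − 19) / (2070.1 + 380 − 2 × 19) = 380 × 2051.1 / 2412.1 ≈ 323.13 mm.

323 mm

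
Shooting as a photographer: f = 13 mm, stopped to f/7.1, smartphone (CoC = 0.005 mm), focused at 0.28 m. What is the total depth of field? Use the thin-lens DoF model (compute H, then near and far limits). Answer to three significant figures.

Hyperfocal distance H = f²/(N·c) + f = 13²/(7.1 × 0.005) + 13 = 169/0.0355 + 13 ≈ 4773.6 mm ≈ 4.774 m.
Near limit Dn = s·(H − f)/(H + s − 2f) = 280 × (4773.6 − 13) / (4773.6 + 280 − 2 × 13) = 280 × 4760.6 / 5027.6 ≈ 265.130 mm.
Far limit Df = s·(H − f)/(H − s) = 280 × (4773.6 − 13) / (4773.6 − 280) = 280 × 4760.6 / 4493.6 ≈ 296.637 mm.
Depth of field = Df − Dn = 296.637 − 265.130 ≈ 31.507 mm.

31.5 mm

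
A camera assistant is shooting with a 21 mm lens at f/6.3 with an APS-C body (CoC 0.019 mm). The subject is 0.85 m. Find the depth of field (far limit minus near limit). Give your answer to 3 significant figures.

403 mm

Hyperfocal distance H = f²/(N·c) + f = 21²/(6.3 × 0.019) + 21 = 441/0.1197 + 21 ≈ 3705.2 mm ≈ 3.705 m.
Near limit Dn = s·(H − f)/(H + s − 2f) = 850 × (3705.2 − 21) / (3705.2 + 850 − 2 × 21) = 850 × 3684.2 / 4513.2 ≈ 693.87 mm.
Far limit Df = s·(H − f)/(H − s) = 850 × (3705.2 − 21) / (3705.2 − 850) = 850 × 3684.2 / 2855.2 ≈ 1096.79 mm.
Depth of field = Df − Dn = 1096.79 − 693.87 ≈ 402.92 mm.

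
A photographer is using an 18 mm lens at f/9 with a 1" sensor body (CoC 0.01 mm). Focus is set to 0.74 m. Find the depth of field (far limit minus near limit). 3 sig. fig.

309 mm

Hyperfocal distance H = f²/(N·c) + f = 18²/(9 × 0.01) + 18 = 324/0.09 + 18 ≈ 3618.0 mm ≈ 3.618 m.
Near limit Dn = s·(H − f)/(H + s − 2f) = 740 × (3618.0 − 18) / (3618.0 + 740 − 2 × 18) = 740 × 3600.0 / 4322.0 ≈ 616.38 mm.
Far limit Df = s·(H − f)/(H − s) = 740 × (3618.0 − 18) / (3618.0 − 740) = 740 × 3600.0 / 2878.0 ≈ 925.64 mm.
Depth of field = Df − Dn = 925.64 − 616.38 ≈ 309.26 mm.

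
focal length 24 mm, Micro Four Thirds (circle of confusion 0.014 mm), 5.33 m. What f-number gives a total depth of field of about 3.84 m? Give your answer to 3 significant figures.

f/2.50

Write h = H − f = f²/(N·c). The thin-lens limits are Dn = s·h/(h + (s−f)) and Df = s·h/(h − (s−f)), so DoF = Df − Dn = 2·s·(s−f)·h / (h² − (s−f)²).
That is a quadratic in h: DoF·h² − 2·s·(s−f)·h − DoF·(s−f)² = 0 ⇒ h = (s−f)·(s + √(s² + DoF²)) / DoF = 5306 × (5330 + √(5330² + 3840²)) / 3840 = 5306 × (5330 + 6569.21) / 3840 ≈ 16442 mm.
Then N = f²/(c·h) = 24² / (0.014 × 16442) = 576 / 230.19 ≈ 2.50.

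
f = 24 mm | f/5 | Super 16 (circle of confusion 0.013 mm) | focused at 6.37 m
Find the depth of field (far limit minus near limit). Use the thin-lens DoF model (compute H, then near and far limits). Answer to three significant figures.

18.7 m

Hyperfocal distance H = f²/(N·c) + f = 24²/(5 × 0.013) + 24 = 576/0.065 + 24 ≈ 8885.5 mm ≈ 8.886 m.
Near limit Dn = s·(H − f)/(H + s − 2f) = 6370 × (8885.5 − 24) / (8885.5 + 6370 − 2 × 24) = 6370 × 8861.5 / 15207.5 ≈ 3712 mm.
Far limit Df = s·(H − f)/(H − s) = 6370 × (8885.5 − 24) / (8885.5 − 6370) = 6370 × 8861.5 / 2515.5 ≈ 22440 mm.
Depth of field = Df − Dn = 22440 − 3712 ≈ 18728 mm ≈ 18.7 m.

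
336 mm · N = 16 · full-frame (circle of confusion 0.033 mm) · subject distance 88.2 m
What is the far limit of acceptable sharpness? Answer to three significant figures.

150 m

Hyperfocal distance H = f²/(N·c) + f = 336²/(16 × 0.033) + 336 = 112896/0.528 + 336 ≈ 214154.2 mm ≈ 214.2 m.
Far limit Df = s·(H − f)/(H − s) = 88200 × (214154.2 − 336) / (214154.2 − 88200) = 88200 × 213818.2 / 125954.2 ≈ 149727 mm ≈ 150 m.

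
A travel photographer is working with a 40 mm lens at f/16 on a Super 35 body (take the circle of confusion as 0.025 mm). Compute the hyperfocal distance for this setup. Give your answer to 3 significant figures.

4.04 m

Hyperfocal distance H = f²/(N·c) + f = 40²/(16 × 0.025) + 40 = 1600/0.4 + 40 ≈ 4040.0 mm ≈ 4.04 m.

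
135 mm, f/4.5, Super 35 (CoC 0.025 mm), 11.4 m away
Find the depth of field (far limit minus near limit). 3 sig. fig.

1.59 m

Hyperfocal distance H = f²/(N·c) + f = 135²/(4.5 × 0.025) + 135 = 18225/0.1125 + 135 ≈ 162135.0 mm ≈ 162.1 m.
Near limit Dn = s·(H − f)/(H + s − 2f) = 11400 × (162135.0 − 135) / (162135.0 + 11400 − 2 × 135) = 11400 × 162000.0 / 173265.0 ≈ 10658.8 mm.
Far limit Df = s·(H − f)/(H − s) = 11400 × (162135.0 − 135) / (162135.0 − 11400) = 11400 × 162000.0 / 150735.0 ≈ 12252.0 mm.
Depth of field = Df − Dn = 12252.0 − 10658.8 ≈ 1593.2 mm ≈ 1.59 m.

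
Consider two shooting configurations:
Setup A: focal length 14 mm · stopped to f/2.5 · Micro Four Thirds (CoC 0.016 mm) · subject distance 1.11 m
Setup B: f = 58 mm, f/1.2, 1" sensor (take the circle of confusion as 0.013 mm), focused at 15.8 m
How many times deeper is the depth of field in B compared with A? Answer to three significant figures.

Setup A: H = 14²/(2.5×0.016) + 14 ≈ 4914.0 mm; DoF = Df − Dn = 1429.81 − 907.10 ≈ 522.71 mm.
Setup B: H = 58²/(1.2×0.013) + 58 ≈ 215699.0 mm; DoF = Df − Dn = 17044.2 − 14725.1 ≈ 2319.1 mm.
Ratio = 2319.1 / 522.71 ≈ 4.44.

4.44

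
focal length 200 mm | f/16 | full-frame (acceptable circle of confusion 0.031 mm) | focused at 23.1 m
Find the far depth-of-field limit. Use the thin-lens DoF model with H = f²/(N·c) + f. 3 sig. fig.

Hyperfocal distance H = f²/(N·c) + f = 200²/(16 × 0.031) + 200 = 40000/0.496 + 200 ≈ 80845.2 mm ≈ 80.85 m.
Far limit Df = s·(H − f)/(H − s) = 23100 × (80845.2 − 200) / (80845.2 − 23100) = 23100 × 80645.2 / 57745.2 ≈ 32261 mm ≈ 32.3 m.

32.3 m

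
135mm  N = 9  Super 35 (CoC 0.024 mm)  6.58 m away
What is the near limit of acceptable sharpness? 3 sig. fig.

Hyperfocal distance H = f²/(N·c) + f = 135²/(9 × 0.024) + 135 = 18225/0.216 + 135 ≈ 84510.0 mm ≈ 84.51 m.
Near limit Dn = s·(H − f)/(H + s − 2f) = 6580 × (84510.0 − 135) / (84510.0 + 6580 − 2 × 135) = 6580 × 84375.0 / 90820.0 ≈ 6113.1 mm ≈ 6.11 m.

6.11 m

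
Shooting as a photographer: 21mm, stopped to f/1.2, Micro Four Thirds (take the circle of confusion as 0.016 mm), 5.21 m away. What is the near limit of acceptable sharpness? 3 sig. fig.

4.25 m

Hyperfocal distance H = f²/(N·c) + f = 21²/(1.2 × 0.016) + 21 = 441/0.0192 + 21 ≈ 22989.8 mm ≈ 22.99 m.
Near limit Dn = s·(H − f)/(H + s − 2f) = 5210 × (22989.8 − 21) / (22989.8 + 5210 − 2 × 21) = 5210 × 22968.8 / 28157.8 ≈ 4249.9 mm ≈ 4.25 m.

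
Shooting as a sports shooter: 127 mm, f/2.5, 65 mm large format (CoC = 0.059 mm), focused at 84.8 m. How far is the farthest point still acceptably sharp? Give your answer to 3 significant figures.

376 m

Hyperfocal distance H = f²/(N·c) + f = 127²/(2.5 × 0.059) + 127 = 16129/0.1475 + 127 ≈ 109476.2 mm ≈ 109.5 m.
Far limit Df = s·(H − f)/(H − s) = 84800 × (109476.2 − 127) / (109476.2 − 84800) = 84800 × 109349.2 / 24676.2 ≈ 375780 mm ≈ 376 m.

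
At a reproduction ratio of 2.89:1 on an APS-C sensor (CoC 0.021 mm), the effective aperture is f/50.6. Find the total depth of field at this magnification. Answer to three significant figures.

0.254 mm

At magnification m, DoF ≈ 2·N_eff·c/m² = 2 × 50.6 × 0.021 / 2.89² = 2.125 / 8.352 ≈ 0.254 mm.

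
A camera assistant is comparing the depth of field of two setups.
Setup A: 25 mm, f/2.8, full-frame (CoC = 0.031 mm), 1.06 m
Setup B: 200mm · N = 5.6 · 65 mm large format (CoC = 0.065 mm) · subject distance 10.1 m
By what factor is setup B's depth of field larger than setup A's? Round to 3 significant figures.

5.90

Setup A: H = 25²/(2.8×0.031) + 25 ≈ 7225.5 mm; DoF = Df − Dn = 1237.94 − 926.78 ≈ 311.16 mm.
Setup B: H = 200²/(5.6×0.065) + 200 ≈ 110090.1 mm; DoF = Df − Dn = 11100.0 − 9265.3 ≈ 1834.7 mm.
Ratio = 1834.7 / 311.16 ≈ 5.90.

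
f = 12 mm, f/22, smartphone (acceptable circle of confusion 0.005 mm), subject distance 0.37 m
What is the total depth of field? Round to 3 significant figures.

219 mm

Hyperfocal distance H = f²/(N·c) + f = 12²/(22 × 0.005) + 12 = 144/0.11 + 12 ≈ 1321.1 mm ≈ 1.321 m.
Near limit Dn = s·(H − f)/(H + s − 2f) = 370 × (1321.1 − 12) / (1321.1 + 370 − 2 × 12) = 370 × 1309.1 / 1667.1 ≈ 290.54 mm.
Far limit Df = s·(H − f)/(H − s) = 370 × (1321.1 − 12) / (1321.1 − 370) = 370 × 1309.1 / 951.1 ≈ 509.27 mm.
Depth of field = Df − Dn = 509.27 − 290.54 ≈ 218.73 mm.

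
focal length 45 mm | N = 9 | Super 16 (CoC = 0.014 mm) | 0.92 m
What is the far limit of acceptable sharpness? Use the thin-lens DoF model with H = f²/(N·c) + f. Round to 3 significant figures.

0.973 m

Hyperfocal distance H = f²/(N·c) + f = 45²/(9 × 0.014) + 45 = 2025/0.126 + 45 ≈ 16116.4 mm ≈ 16.12 m.
Far limit Df = s·(H − f)/(H − s) = 920 × (16116.4 − 45) / (16116.4 − 920) = 920 × 16071.4 / 15196.4 ≈ 972.97 mm ≈ 0.973 m.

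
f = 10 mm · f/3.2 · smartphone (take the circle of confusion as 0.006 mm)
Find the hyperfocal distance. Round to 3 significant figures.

5.22 m

Hyperfocal distance H = f²/(N·c) + f = 10²/(3.2 × 0.006) + 10 = 100/0.0192 + 10 ≈ 5218.3 mm ≈ 5.22 m.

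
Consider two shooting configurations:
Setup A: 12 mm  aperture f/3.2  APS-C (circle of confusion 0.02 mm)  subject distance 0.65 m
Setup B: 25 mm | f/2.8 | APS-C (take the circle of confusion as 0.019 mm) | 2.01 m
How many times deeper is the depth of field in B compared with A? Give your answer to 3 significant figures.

1.74

Setup A: H = 12²/(3.2×0.02) + 12 ≈ 2262.0 mm; DoF = Df − Dn = 907.26 − 506.41 ≈ 400.85 mm.
Setup B: H = 25²/(2.8×0.019) + 25 ≈ 11773.1 mm; DoF = Df − Dn = 2418.67 − 1719.47 ≈ 699.20 mm.
Ratio = 699.20 / 400.85 ≈ 1.74.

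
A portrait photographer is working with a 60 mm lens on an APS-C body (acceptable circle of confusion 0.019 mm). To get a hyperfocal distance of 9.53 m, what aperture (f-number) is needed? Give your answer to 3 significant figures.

Rearrange H = f²/(N·c) + f for N: N = f² / ((H − f)·c).
N = 60² / ((9530 − 60) × 0.019) = 3600 / 179.9 ≈ 20.

f/20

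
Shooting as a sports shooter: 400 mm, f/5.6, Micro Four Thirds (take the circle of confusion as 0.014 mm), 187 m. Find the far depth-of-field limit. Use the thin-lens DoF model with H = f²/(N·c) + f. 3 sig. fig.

206 m

Hyperfocal distance H = f²/(N·c) + f = 400²/(5.6 × 0.014) + 400 = 160000/0.0784 + 400 ≈ 2041216.3 mm ≈ 2041 m.
Far limit Df = s·(H − f)/(H − s) = 187000 × (2041216.3 − 400) / (2041216.3 − 187000) = 187000 × 2040816.3 / 1854216.3 ≈ 205819 mm ≈ 206 m.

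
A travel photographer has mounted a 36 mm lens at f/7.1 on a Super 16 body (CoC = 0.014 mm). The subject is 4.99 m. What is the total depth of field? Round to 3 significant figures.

4.43 m

Hyperfocal distance H = f²/(N·c) + f = 36²/(7.1 × 0.014) + 36 = 1296/0.0994 + 36 ≈ 13074.2 mm ≈ 13.07 m.
Near limit Dn = s·(H − f)/(H + s − 2f) = 4990 × (13074.2 − 36) / (13074.2 + 4990 − 2 × 36) = 4990 × 13038.2 / 17992.2 ≈ 3616.0 mm.
Far limit Df = s·(H − f)/(H − s) = 4990 × (13074.2 − 36) / (13074.2 − 4990) = 4990 × 13038.2 / 8084.2 ≈ 8047.9 mm.
Depth of field = Df − Dn = 8047.9 − 3616.0 ≈ 4431.9 mm ≈ 4.43 m.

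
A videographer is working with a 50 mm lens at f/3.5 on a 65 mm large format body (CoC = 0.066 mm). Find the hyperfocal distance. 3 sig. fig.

Hyperfocal distance H = f²/(N·c) + f = 50²/(3.5 × 0.066) + 50 = 2500/0.231 + 50 ≈ 10872.5 mm ≈ 10.9 m.

10.9 m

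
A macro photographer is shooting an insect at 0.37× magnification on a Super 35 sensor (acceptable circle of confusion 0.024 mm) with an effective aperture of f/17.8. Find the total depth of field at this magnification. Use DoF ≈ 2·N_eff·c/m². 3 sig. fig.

At magnification m, DoF ≈ 2·N_eff·c/m² = 2 × 17.8 × 0.024 / 0.37² = 0.8544 / 0.1369 ≈ 6.24 mm.

6.24 mm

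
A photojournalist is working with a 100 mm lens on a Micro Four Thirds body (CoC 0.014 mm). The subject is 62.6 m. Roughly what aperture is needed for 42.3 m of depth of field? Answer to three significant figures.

Write h = H − f = f²/(N·c). The thin-lens limits are Dn = s·h/(h + (s−f)) and Df = s·h/(h − (s−f)), so DoF = Df − Dn = 2·s·(s−f)·h / (h² − (s−f)²).
That is a quadratic in h: DoF·h² − 2·s·(s−f)·h − DoF·(s−f)² = 0 ⇒ h = (s−f)·(s + √(s² + DoF²)) / DoF = 62500 × (62600 + √(62600² + 42300²)) / 42300 = 62500 × (62600 + 75551.6) / 42300 ≈ 204125 mm.
Then N = f²/(c·h) = 100² / (0.014 × 204125) = 10000 / 2857.7 ≈ 3.50.

f/3.50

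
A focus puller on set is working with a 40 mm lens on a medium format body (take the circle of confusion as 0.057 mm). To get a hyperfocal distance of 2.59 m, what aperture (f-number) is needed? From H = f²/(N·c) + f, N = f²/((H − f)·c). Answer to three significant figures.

f/11

Rearrange H = f²/(N·c) + f for N: N = f² / ((H − f)·c).
N = 40² / ((2590 − 40) × 0.057) = 1600 / 145.3 ≈ 11.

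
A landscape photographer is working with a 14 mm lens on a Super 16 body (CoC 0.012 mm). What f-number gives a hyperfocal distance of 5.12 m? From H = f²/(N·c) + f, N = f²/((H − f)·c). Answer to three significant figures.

Rearrange H = f²/(N·c) + f for N: N = f² / ((H − f)·c).
N = 14² / ((5120 − 14) × 0.012) = 196 / 61.27 ≈ 3.20.

f/3.20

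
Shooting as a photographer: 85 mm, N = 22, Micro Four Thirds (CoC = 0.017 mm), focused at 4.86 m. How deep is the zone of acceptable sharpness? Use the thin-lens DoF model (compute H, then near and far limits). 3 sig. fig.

2.56 m

Hyperfocal distance H = f²/(N·c) + f = 85²/(22 × 0.017) + 85 = 7225/0.374 + 85 ≈ 19403.2 mm ≈ 19.40 m.
Near limit Dn = s·(H − f)/(H + s − 2f) = 4860 × (19403.2 − 85) / (19403.2 + 4860 − 2 × 85) = 4860 × 19318.2 / 24093.2 ≈ 3896.8 mm.
Far limit Df = s·(H − f)/(H − s) = 4860 × (19403.2 − 85) / (19403.2 − 4860) = 4860 × 19318.2 / 14543.2 ≈ 6455.7 mm.
Depth of field = Df − Dn = 6455.7 − 3896.8 ≈ 2558.9 mm ≈ 2.56 m.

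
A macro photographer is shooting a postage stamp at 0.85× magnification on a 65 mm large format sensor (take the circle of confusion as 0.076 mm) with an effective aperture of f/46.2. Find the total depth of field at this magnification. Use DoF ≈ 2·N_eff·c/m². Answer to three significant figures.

At magnification m, DoF ≈ 2·N_eff·c/m² = 2 × 46.2 × 0.076 / 0.85² = 7.022 / 0.7225 ≈ 9.72 mm.

9.72 mm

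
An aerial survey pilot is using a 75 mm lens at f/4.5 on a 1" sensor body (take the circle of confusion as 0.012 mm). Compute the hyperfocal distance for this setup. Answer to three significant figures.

Hyperfocal distance H = f²/(N·c) + f = 75²/(4.5 × 0.012) + 75 = 5625/0.054 + 75 ≈ 104241.7 mm ≈ 104 m.

104 m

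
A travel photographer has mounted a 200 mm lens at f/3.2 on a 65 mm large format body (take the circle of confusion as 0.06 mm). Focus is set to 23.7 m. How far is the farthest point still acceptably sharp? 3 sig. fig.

26.7 m

Hyperfocal distance H = f²/(N·c) + f = 200²/(3.2 × 0.06) + 200 = 40000/0.192 + 200 ≈ 208533.3 mm ≈ 208.5 m.
Far limit Df = s·(H − f)/(H − s) = 23700 × (208533.3 − 200) / (208533.3 − 23700) = 23700 × 208333.3 / 184833.3 ≈ 26713 mm ≈ 26.7 m.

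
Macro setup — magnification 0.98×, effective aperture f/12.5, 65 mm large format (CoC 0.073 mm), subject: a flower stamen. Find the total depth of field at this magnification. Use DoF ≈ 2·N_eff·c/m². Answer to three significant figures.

1.90 mm

At magnification m, DoF ≈ 2·N_eff·c/m² = 2 × 12.5 × 0.073 / 0.98² = 1.825 / 0.9604 ≈ 1.9 mm.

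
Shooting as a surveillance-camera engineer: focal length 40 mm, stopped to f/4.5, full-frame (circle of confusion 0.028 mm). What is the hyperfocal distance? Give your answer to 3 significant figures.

Hyperfocal distance H = f²/(N·c) + f = 40²/(4.5 × 0.028) + 40 = 1600/0.126 + 40 ≈ 12738.4 mm ≈ 12.7 m.

12.7 m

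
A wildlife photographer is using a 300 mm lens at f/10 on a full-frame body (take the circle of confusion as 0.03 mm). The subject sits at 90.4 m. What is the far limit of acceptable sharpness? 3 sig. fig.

Hyperfocal distance H = f²/(N·c) + f = 300²/(10 × 0.03) + 300 = 90000/0.3 + 300 ≈ 300300.0 mm ≈ 300.3 m.
Far limit Df = s·(H − f)/(H − s) = 90400 × (300300.0 − 300) / (300300.0 − 90400) = 90400 × 300000.0 / 209900.0 ≈ 129204 mm ≈ 129 m.

129 m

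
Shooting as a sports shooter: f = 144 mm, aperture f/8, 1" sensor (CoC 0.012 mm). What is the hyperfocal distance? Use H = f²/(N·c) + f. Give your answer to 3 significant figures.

216 m

Hyperfocal distance H = f²/(N·c) + f = 144²/(8 × 0.012) + 144 = 20736/0.096 + 144 ≈ 216144.0 mm ≈ 216 m.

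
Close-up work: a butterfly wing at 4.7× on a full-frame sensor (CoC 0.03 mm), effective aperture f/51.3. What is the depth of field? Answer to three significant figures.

0.139 mm

At magnification m, DoF ≈ 2·N_eff·c/m² = 2 × 51.3 × 0.03 / 4.7² = 3.078 / 22.09 ≈ 0.139 mm.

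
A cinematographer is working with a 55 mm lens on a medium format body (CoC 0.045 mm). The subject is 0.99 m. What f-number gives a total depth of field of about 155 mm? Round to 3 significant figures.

f/5.59

Write h = H − f = f²/(N·c). The thin-lens limits are Dn = s·h/(h + (s−f)) and Df = s·h/(h − (s−f)), so DoF = Df − Dn = 2·s·(s−f)·h / (h² − (s−f)²).
That is a quadratic in h: DoF·h² − 2·s·(s−f)·h − DoF·(s−f)² = 0 ⇒ h = (s−f)·(s + √(s² + DoF²)) / DoF = 935 × (990 + √(990² + 155²)) / 155 = 935 × (990 + 1002.06) / 155 ≈ 12017 mm.
Then N = f²/(c·h) = 55² / (0.045 × 12017) = 3025 / 540.75 ≈ 5.59.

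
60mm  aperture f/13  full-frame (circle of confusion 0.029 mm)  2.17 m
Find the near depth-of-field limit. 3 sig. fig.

1.78 m

Hyperfocal distance H = f²/(N·c) + f = 60²/(13 × 0.029) + 60 = 3600/0.377 + 60 ≈ 9609.1 mm ≈ 9.609 m.
Near limit Dn = s·(H − f)/(H + s − 2f) = 2170 × (9609.1 − 60) / (9609.1 + 2170 − 2 × 60) = 2170 × 9549.1 / 11659.1 ≈ 1777.3 mm ≈ 1.78 m.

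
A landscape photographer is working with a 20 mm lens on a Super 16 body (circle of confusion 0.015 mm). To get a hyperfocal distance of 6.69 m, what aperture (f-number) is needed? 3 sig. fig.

f/4

Rearrange H = f²/(N·c) + f for N: N = f² / ((H − f)·c).
N = 20² / ((6690 − 20) × 0.015) = 400 / 100.0 ≈ 4.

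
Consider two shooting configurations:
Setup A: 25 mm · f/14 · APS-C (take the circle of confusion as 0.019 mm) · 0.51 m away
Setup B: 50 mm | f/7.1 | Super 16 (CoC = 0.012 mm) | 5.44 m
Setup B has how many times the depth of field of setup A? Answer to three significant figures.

Setup A: H = 25²/(14×0.019) + 25 ≈ 2374.6 mm; DoF = Df − Dn = 642.65 − 422.74 ≈ 219.91 mm.
Setup B: H = 50²/(7.1×0.012) + 50 ≈ 29392.7 mm; DoF = Df − Dn = 6664.1 − 4595.8 ≈ 2068.3 mm.
Ratio = 2068.3 / 219.91 ≈ 9.41.

9.41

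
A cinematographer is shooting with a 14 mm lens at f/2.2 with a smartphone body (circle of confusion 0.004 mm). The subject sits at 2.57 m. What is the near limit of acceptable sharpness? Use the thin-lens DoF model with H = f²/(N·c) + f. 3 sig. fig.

2.31 m

Hyperfocal distance H = f²/(N·c) + f = 14²/(2.2 × 0.004) + 14 = 196/0.0088 + 14 ≈ 22286.7 mm ≈ 22.29 m.
Near limit Dn = s·(H − f)/(H + s − 2f) = 2570 × (22286.7 − 14) / (22286.7 + 2570 − 2 × 14) = 2570 × 22272.7 / 24828.7 ≈ 2305.4 mm ≈ 2.31 m.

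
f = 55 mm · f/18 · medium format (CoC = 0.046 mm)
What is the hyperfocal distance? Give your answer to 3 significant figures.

Hyperfocal distance H = f²/(N·c) + f = 55²/(18 × 0.046) + 55 = 3025/0.828 + 55 ≈ 3708.4 mm ≈ 3.71 m.

3.71 m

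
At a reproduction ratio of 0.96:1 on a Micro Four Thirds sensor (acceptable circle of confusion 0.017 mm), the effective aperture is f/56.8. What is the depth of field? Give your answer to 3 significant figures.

2.10 mm

At magnification m, DoF ≈ 2·N_eff·c/m² = 2 × 56.8 × 0.017 / 0.96² = 1.931 / 0.9216 ≈ 2.1 mm.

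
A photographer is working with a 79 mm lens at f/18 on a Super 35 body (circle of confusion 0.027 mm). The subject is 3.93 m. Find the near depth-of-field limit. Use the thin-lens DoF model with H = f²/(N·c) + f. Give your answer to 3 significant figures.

3.02 m

Hyperfocal distance H = f²/(N·c) + f = 79²/(18 × 0.027) + 79 = 6241/0.486 + 79 ≈ 12920.6 mm ≈ 12.92 m.
Near limit Dn = s·(H − f)/(H + s − 2f) = 3930 × (12920.6 − 79) / (12920.6 + 3930 − 2 × 79) = 3930 × 12841.6 / 16692.6 ≈ 3023.3 mm ≈ 3.02 m.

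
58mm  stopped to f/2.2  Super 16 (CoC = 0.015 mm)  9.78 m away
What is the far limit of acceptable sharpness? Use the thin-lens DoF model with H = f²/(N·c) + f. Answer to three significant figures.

10.8 m

Hyperfocal distance H = f²/(N·c) + f = 58²/(2.2 × 0.015) + 58 = 3364/0.033 + 58 ≈ 101997.4 mm ≈ 102.0 m.
Far limit Df = s·(H − f)/(H − s) = 9780 × (101997.4 − 58) / (101997.4 − 9780) = 9780 × 101939.4 / 92217.4 ≈ 10811 mm ≈ 10.8 m.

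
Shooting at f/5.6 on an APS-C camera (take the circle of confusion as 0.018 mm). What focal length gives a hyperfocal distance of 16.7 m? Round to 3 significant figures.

From H = f²/(N·c) + f, with f ≪ H: f ≈ √(H·N·c) = √(16700 × 5.6 × 0.018) = √1683.4 ≈ 41.03 mm.
The +f correction barely moves this — solving exactly, f² + N·c·f − N·c·H = 0 ⇒ f = (−N·c + √((N·c)² + 4·N·c·H))/2 = (−0.1008 + √6733.5)/2 ≈ 40.978 mm, so f ≈ 41.0 mm.

41.0 mm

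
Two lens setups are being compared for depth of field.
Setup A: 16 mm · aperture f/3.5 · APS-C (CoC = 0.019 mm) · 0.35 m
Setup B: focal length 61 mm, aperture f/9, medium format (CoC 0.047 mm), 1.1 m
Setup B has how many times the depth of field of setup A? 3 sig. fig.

Setup A: H = 16²/(3.5×0.019) + 16 ≈ 3865.6 mm; DoF = Df − Dn = 383.252 − 322.058 ≈ 61.194 mm.
Setup B: H = 61²/(9×0.047) + 61 ≈ 8857.7 mm; DoF = Df − Dn = 1247.32 − 983.80 ≈ 263.52 mm.
Ratio = 263.52 / 61.194 ≈ 4.31.

4.31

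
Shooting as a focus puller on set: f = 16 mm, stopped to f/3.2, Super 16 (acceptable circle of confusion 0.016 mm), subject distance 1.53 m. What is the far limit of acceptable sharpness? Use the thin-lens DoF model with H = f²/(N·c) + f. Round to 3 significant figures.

Hyperfocal distance H = f²/(N·c) + f = 16²/(3.2 × 0.016) + 16 = 256/0.0512 + 16 ≈ 5016.0 mm ≈ 5.016 m.
Far limit Df = s·(H − f)/(H − s) = 1530 × (5016.0 − 16) / (5016.0 − 1530) = 1530 × 5000.0 / 3486.0 ≈ 2194.5 mm ≈ 2.19 m.

2.19 m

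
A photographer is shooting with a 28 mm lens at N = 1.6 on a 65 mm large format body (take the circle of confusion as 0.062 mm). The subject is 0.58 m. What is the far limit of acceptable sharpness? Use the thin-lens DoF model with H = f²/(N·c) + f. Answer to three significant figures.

Hyperfocal distance H = f²/(N·c) + f = 28²/(1.6 × 0.062) + 28 = 784/0.0992 + 28 ≈ 7931.2 mm ≈ 7.931 m.
Far limit Df = s·(H − f)/(H − s) = 580 × (7931.2 − 28) / (7931.2 − 580) = 580 × 7903.2 / 7351.2 ≈ 623.55 mm ≈ 0.624 m.

0.624 m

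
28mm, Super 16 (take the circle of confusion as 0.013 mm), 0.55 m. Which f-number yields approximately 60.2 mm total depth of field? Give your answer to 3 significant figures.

f/6.30

Write h = H − f = f²/(N·c). The thin-lens limits are Dn = s·h/(h + (s−f)) and Df = s·h/(h − (s−f)), so DoF = Df − Dn = 2·s·(s−f)·h / (h² − (s−f)²).
That is a quadratic in h: DoF·h² − 2·s·(s−f)·h − DoF·(s−f)² = 0 ⇒ h = (s−f)·(s + √(s² + DoF²)) / DoF = 522 × (550 + √(550² + 60.2²)) / 60.2 = 522 × (550 + 553.285) / 60.2 ≈ 9566.7 mm.
Then N = f²/(c·h) = 28² / (0.013 × 9566.7) = 784 / 124.37 ≈ 6.30.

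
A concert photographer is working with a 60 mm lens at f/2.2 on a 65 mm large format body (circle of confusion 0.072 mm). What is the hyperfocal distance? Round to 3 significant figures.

Hyperfocal distance H = f²/(N·c) + f = 60²/(2.2 × 0.072) + 60 = 3600/0.1584 + 60 ≈ 22787.3 mm ≈ 22.8 m.

22.8 m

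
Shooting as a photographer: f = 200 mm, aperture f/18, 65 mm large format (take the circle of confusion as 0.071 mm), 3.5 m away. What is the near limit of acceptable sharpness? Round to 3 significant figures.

Hyperfocal distance H = f²/(N·c) + f = 200²/(18 × 0.071) + 200 = 40000/1.278 + 200 ≈ 31498.9 mm ≈ 31.50 m.
Near limit Dn = s·(H − f)/(H + s − 2f) = 3500 × (31498.9 − 200) / (31498.9 + 3500 − 2 × 200) = 3500 × 31298.9 / 34598.9 ≈ 3166.2 mm ≈ 3.17 m.

3.17 m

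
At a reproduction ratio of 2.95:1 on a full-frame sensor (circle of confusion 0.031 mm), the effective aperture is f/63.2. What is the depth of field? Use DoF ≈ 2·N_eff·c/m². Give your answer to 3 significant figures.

At magnification m, DoF ≈ 2·N_eff·c/m² = 2 × 63.2 × 0.031 / 2.95² = 3.918 / 8.703 ≈ 0.45 mm.

0.450 mm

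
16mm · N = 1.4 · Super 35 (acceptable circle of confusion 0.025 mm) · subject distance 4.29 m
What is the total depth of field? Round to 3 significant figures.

7.61 m

Hyperfocal distance H = f²/(N·c) + f = 16²/(1.4 × 0.025) + 16 = 256/0.035 + 16 ≈ 7330.3 mm ≈ 7.330 m.
Near limit Dn = s·(H − f)/(H + s − 2f) = 4290 × (7330.3 − 16) / (7330.3 + 4290 − 2 × 16) = 4290 × 7314.3 / 11588.3 ≈ 2707.8 mm.
Far limit Df = s·(H − f)/(H − s) = 4290 × (7330.3 − 16) / (7330.3 − 4290) = 4290 × 7314.3 / 3040.3 ≈ 10320.8 mm.
Depth of field = Df − Dn = 10320.8 − 2707.8 ≈ 7613.0 mm ≈ 7.61 m.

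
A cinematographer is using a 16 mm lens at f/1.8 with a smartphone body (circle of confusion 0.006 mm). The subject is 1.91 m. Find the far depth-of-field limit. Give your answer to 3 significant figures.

2.08 m

Hyperfocal distance H = f²/(N·c) + f = 16²/(1.8 × 0.006) + 16 = 256/0.0108 + 16 ≈ 23719.7 mm ≈ 23.72 m.
Far limit Df = s·(H − f)/(H − s) = 1910 × (23719.7 − 16) / (23719.7 − 1910) = 1910 × 23703.7 / 21809.7 ≈ 2075.9 mm ≈ 2.08 m.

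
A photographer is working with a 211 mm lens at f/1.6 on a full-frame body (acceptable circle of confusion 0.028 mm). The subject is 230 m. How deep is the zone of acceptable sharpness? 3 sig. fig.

Hyperfocal distance H = f²/(N·c) + f = 211²/(1.6 × 0.028) + 211 = 44521/0.0448 + 211 ≈ 993983.3 mm ≈ 994.0 m.
Near limit Dn = s·(H − f)/(H + s − 2f) = 230000 × (993983.3 − 211) / (993983.3 + 230000 − 2 × 211) = 230000 × 993772.3 / 1223561.3 ≈ 186805 mm.
Far limit Df = s·(H − f)/(H − s) = 230000 × (993983.3 − 211) / (993983.3 − 230000) = 230000 × 993772.3 / 763983.3 ≈ 299179 mm.
Depth of field = Df − Dn = 299179 − 186805 ≈ 112374 mm ≈ 112 m.

112 m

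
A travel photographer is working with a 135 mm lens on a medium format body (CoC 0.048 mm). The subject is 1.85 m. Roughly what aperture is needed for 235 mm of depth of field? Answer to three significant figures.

Write h = H − f = f²/(N·c). The thin-lens limits are Dn = s·h/(h + (s−f)) and Df = s·h/(h − (s−f)), so DoF = Df − Dn = 2·s·(s−f)·h / (h² − (s−f)²).
That is a quadratic in h: DoF·h² − 2·s·(s−f)·h − DoF·(s−f)² = 0 ⇒ h = (s−f)·(s + √(s² + DoF²)) / DoF = 1715 × (1850 + √(1850² + 235²)) / 235 = 1715 × (1850 + 1864.87) / 235 ≈ 27111 mm.
Then N = f²/(c·h) = 135² / (0.048 × 27111) = 18225 / 1301.3 ≈ 14.

f/14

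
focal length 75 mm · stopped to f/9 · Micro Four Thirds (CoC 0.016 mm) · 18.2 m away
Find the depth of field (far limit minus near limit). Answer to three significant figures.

21.5 m

Hyperfocal distance H = f²/(N·c) + f = 75²/(9 × 0.016) + 75 = 5625/0.144 + 75 ≈ 39137.5 mm ≈ 39.14 m.
Near limit Dn = s·(H − f)/(H + s − 2f) = 18200 × (39137.5 − 75) / (39137.5 + 18200 − 2 × 75) = 18200 × 39062.5 / 57187.5 ≈ 12432 mm.
Far limit Df = s·(H − f)/(H − s) = 18200 × (39137.5 − 75) / (39137.5 − 18200) = 18200 × 39062.5 / 20937.5 ≈ 33955 mm.
Depth of field = Df − Dn = 33955 − 12432 ≈ 21523 mm ≈ 21.5 m.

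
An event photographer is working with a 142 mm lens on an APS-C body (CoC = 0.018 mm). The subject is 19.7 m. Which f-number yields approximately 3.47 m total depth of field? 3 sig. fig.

f/5.01

Write h = H − f = f²/(N·c). The thin-lens limits are Dn = s·h/(h + (s−f)) and Df = s·h/(h − (s−f)), so DoF = Df − Dn = 2·s·(s−f)·h / (h² − (s−f)²).
That is a quadratic in h: DoF·h² − 2·s·(s−f)·h − DoF·(s−f)² = 0 ⇒ h = (s−f)·(s + √(s² + DoF²)) / DoF = 19558 × (19700 + √(19700² + 3470²)) / 3470 = 19558 × (19700 + 20003.3) / 3470 ≈ 223780 mm.
Then N = f²/(c·h) = 142² / (0.018 × 223780) = 20164 / 4028.0 ≈ 5.01.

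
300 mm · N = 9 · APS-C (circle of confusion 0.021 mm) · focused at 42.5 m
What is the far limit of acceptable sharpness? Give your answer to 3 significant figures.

Hyperfocal distance H = f²/(N·c) + f = 300²/(9 × 0.021) + 300 = 90000/0.189 + 300 ≈ 476490.5 mm ≈ 476.5 m.
Far limit Df = s·(H − f)/(H − s) = 42500 × (476490.5 − 300) / (476490.5 − 42500) = 42500 × 476190.5 / 433990.5 ≈ 46633 mm ≈ 46.6 m.

46.6 m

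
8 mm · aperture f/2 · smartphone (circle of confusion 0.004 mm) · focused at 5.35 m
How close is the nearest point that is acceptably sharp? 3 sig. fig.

3.21 m

Hyperfocal distance H = f²/(N·c) + f = 8²/(2 × 0.004) + 8 = 64/0.008 + 8 ≈ 8008.0 mm ≈ 8.008 m.
Near limit Dn = s·(H − f)/(H + s − 2f) = 5350 × (8008.0 − 8) / (8008.0 + 5350 − 2 × 8) = 5350 × 8000.0 / 13342.0 ≈ 3207.9 mm ≈ 3.21 m.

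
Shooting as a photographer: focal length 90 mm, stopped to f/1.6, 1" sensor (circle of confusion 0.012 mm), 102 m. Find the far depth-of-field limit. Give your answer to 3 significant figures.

Hyperfocal distance H = f²/(N·c) + f = 90²/(1.6 × 0.012) + 90 = 8100/0.0192 + 90 ≈ 421965.0 mm ≈ 422.0 m.
Far limit Df = s·(H − f)/(H − s) = 102000 × (421965.0 − 90) / (421965.0 − 102000) = 102000 × 421875.0 / 319965.0 ≈ 134487 mm ≈ 134 m.

134 m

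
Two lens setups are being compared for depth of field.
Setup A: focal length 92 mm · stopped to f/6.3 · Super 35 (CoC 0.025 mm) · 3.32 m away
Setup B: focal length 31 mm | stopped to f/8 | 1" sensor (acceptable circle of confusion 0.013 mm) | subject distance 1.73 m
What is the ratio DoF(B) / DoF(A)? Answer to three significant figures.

Setup A: H = 92²/(6.3×0.025) + 92 ≈ 53831.7 mm; DoF = Df − Dn = 3532.17 − 3131.88 ≈ 400.29 mm.
Setup B: H = 31²/(8×0.013) + 31 ≈ 9271.4 mm; DoF = Df − Dn = 2119.75 − 1461.31 ≈ 658.44 mm.
Ratio = 658.44 / 400.29 ≈ 1.64.

1.64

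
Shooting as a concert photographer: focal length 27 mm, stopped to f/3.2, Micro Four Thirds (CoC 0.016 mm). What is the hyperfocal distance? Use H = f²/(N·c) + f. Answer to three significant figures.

14.3 m

Hyperfocal distance H = f²/(N·c) + f = 27²/(3.2 × 0.016) + 27 = 729/0.0512 + 27 ≈ 14265.3 mm ≈ 14.3 m.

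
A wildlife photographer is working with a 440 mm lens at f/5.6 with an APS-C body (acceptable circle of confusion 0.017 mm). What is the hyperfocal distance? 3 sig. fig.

Hyperfocal distance H = f²/(N·c) + f = 440²/(5.6 × 0.017) + 440 = 193600/0.0952 + 440 ≈ 2034053.4 mm ≈ 2030 m.

2030 m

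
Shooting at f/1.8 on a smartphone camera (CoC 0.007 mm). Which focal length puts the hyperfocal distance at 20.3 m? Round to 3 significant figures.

16.0 mm

From H = f²/(N·c) + f, with f ≪ H: f ≈ √(H·N·c) = √(20300 × 1.8 × 0.007) = √255.78 ≈ 15.99 mm.
The +f correction barely moves this — solving exactly, f² + N·c·f − N·c·H = 0 ⇒ f = (−N·c + √((N·c)² + 4·N·c·H))/2 = (−0.0126 + √1023.1)/2 ≈ 15.987 mm, so f ≈ 16.0 mm.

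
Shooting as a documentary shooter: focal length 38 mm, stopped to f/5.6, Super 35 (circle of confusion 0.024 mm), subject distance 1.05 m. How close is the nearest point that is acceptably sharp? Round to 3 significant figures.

0.960 m

Hyperfocal distance H = f²/(N·c) + f = 38²/(5.6 × 0.024) + 38 = 1444/0.1344 + 38 ≈ 10782.0 mm ≈ 10.78 m.
Near limit Dn = s·(H − f)/(H + s − 2f) = 1050 × (10782.0 − 38) / (10782.0 + 1050 − 2 × 38) = 1050 × 10744.0 / 11756.0 ≈ 959.61 mm ≈ 0.960 m.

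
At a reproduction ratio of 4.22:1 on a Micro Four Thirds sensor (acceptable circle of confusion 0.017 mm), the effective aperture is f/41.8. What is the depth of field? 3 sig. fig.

At magnification m, DoF ≈ 2·N_eff·c/m² = 2 × 41.8 × 0.017 / 4.22² = 1.421 / 17.81 ≈ 0.0798 mm.

0.0798 mm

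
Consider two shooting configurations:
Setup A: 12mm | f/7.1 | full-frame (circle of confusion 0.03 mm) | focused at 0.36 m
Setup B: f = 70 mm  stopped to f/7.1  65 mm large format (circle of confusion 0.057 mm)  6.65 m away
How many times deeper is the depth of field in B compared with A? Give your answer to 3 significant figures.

Setup A: H = 12²/(7.1×0.03) + 12 ≈ 688.1 mm; DoF = Df − Dn = 741.89 − 237.66 ≈ 504.23 mm.
Setup B: H = 70²/(7.1×0.057) + 70 ≈ 12177.7 mm; DoF = Df − Dn = 14566 − 4309 ≈ 10257 mm.
Ratio = 10257 / 504.23 ≈ 20.3.

20.3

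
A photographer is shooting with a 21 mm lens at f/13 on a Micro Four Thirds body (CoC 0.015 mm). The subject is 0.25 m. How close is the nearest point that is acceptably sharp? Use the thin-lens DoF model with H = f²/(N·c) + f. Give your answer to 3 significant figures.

227 mm

Hyperfocal distance H = f²/(N·c) + f = 21²/(13 × 0.015) + 21 = 441/0.195 + 21 ≈ 2282.5 mm ≈ 2.283 m.
Near limit Dn = s·(H − f)/(H + s − 2f) = 250 × (2282.5 − 21) / (2282.5 + 250 − 2 × 21) = 250 × 2261.5 / 2490.5 ≈ 227.01 mm.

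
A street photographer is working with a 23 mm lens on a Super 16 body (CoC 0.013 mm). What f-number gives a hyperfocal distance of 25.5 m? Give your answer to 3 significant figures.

f/1.60

Rearrange H = f²/(N·c) + f for N: N = f² / ((H − f)·c).
N = 23² / ((25500 − 23) × 0.013) = 529 / 331.2 ≈ 1.60.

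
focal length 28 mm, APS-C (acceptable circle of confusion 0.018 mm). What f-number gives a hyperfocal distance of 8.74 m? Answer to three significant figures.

f/5

Rearrange H = f²/(N·c) + f for N: N = f² / ((H − f)·c).
N = 28² / ((8740 − 28) × 0.018) = 784 / 156.8 ≈ 5.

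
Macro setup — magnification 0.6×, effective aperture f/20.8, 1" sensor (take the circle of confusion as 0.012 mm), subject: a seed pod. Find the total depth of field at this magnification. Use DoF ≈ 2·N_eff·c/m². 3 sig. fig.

1.39 mm

At magnification m, DoF ≈ 2·N_eff·c/m² = 2 × 20.8 × 0.012 / 0.6² = 0.4992 / 0.36 ≈ 1.39 mm.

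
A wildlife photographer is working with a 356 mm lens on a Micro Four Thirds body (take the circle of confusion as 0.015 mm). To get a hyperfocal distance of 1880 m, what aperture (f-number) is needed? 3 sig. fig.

Rearrange H = f²/(N·c) + f for N: N = f² / ((H − f)·c).
N = 356² / ((1880000 − 356) × 0.015) = 126736 / 28195 ≈ 4.50.

f/4.50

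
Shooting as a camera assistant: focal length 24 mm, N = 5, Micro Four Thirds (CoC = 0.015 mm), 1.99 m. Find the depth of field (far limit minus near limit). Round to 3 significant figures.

Hyperfocal distance H = f²/(N·c) + f = 24²/(5 × 0.015) + 24 = 576/0.075 + 24 ≈ 7704.0 mm ≈ 7.704 m.
Near limit Dn = s·(H − f)/(H + s − 2f) = 1990 × (7704.0 − 24) / (7704.0 + 1990 − 2 × 24) = 1990 × 7680.0 / 9646.0 ≈ 1584.4 mm.
Far limit Df = s·(H − f)/(H − s) = 1990 × (7704.0 − 24) / (7704.0 − 1990) = 1990 × 7680.0 / 5714.0 ≈ 2674.7 mm.
Depth of field = Df − Dn = 2674.7 − 1584.4 ≈ 1090.3 mm ≈ 1.09 m.

1.09 m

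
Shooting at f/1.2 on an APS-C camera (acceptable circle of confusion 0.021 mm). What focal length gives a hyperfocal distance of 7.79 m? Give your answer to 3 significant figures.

14.0 mm

From H = f²/(N·c) + f, with f ≪ H: f ≈ √(H·N·c) = √(7790 × 1.2 × 0.021) = √196.31 ≈ 14.01 mm.
The +f correction barely moves this — solving exactly, f² + N·c·f − N·c·H = 0 ⇒ f = (−N·c + √((N·c)² + 4·N·c·H))/2 = (−0.0252 + √785.23)/2 ≈ 13.998 mm, so f ≈ 14.0 mm.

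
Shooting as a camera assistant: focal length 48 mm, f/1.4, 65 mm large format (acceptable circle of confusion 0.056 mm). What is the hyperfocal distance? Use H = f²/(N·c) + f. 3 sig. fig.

Hyperfocal distance H = f²/(N·c) + f = 48²/(1.4 × 0.056) + 48 = 2304/0.0784 + 48 ≈ 29435.8 mm ≈ 29.4 m.

29.4 m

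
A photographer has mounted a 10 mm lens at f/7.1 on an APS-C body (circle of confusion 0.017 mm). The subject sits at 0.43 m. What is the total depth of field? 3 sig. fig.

Hyperfocal distance H = f²/(N·c) + f = 10²/(7.1 × 0.017) + 10 = 100/0.1207 + 10 ≈ 838.5 mm ≈ 0.839 m.
Near limit Dn = s·(H − f)/(H + s − 2f) = 430 × (838.5 − 10) / (838.5 + 430 − 2 × 10) = 430 × 828.5 / 1248.5 ≈ 285.35 mm.
Far limit Df = s·(H − f)/(H − s) = 430 × (838.5 − 10) / (838.5 − 430) = 430 × 828.5 / 408.5 ≈ 872.10 mm.
Depth of field = Df − Dn = 872.10 − 285.35 ≈ 586.75 mm ≈ 0.587 m.

0.587 m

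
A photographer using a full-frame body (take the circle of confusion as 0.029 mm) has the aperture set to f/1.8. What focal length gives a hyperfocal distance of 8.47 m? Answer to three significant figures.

21.0 mm

From H = f²/(N·c) + f, with f ≪ H: f ≈ √(H·N·c) = √(8470 × 1.8 × 0.029) = √442.13 ≈ 21.03 mm.
The +f correction barely moves this — solving exactly, f² + N·c·f − N·c·H = 0 ⇒ f = (−N·c + √((N·c)² + 4·N·c·H))/2 = (−0.0522 + √1768.5)/2 ≈ 21.001 mm, so f ≈ 21.0 mm.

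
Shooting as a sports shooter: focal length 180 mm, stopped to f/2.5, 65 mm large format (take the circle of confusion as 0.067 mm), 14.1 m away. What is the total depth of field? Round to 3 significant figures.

Hyperfocal distance H = f²/(N·c) + f = 180²/(2.5 × 0.067) + 180 = 32400/0.1675 + 180 ≈ 193612.8 mm ≈ 193.6 m.
Near limit Dn = s·(H − f)/(H + s − 2f) = 14100 × (193612.8 − 180) / (193612.8 + 14100 − 2 × 180) = 14100 × 193432.8 / 207352.8 ≈ 13153.4 mm.
Far limit Df = s·(H − f)/(H − s) = 14100 × (193612.8 − 180) / (193612.8 − 14100) = 14100 × 193432.8 / 179512.8 ≈ 15193.4 mm.
Depth of field = Df − Dn = 15193.4 − 13153.4 ≈ 2040.0 mm ≈ 2.04 m.

2.04 m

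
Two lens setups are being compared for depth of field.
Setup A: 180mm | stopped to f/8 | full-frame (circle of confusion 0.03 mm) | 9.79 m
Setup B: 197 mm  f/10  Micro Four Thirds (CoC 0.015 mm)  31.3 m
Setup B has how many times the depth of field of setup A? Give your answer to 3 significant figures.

Setup A: H = 180²/(8×0.03) + 180 ≈ 135180.0 mm; DoF = Df − Dn = 10540.3 − 9139.4 ≈ 1400.9 mm.
Setup B: H = 197²/(10×0.015) + 197 ≈ 258923.7 mm; DoF = Df − Dn = 35576.9 − 27941.0 ≈ 7635.9 mm.
Ratio = 7635.9 / 1400.9 ≈ 5.45.

5.45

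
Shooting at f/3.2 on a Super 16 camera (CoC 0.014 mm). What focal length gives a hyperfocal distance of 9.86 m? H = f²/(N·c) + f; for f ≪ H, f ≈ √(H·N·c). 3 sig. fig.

21.0 mm

From H = f²/(N·c) + f, with f ≪ H: f ≈ √(H·N·c) = √(9860 × 3.2 × 0.014) = √441.73 ≈ 21.02 mm.
The +f correction barely moves this — solving exactly, f² + N·c·f − N·c·H = 0 ⇒ f = (−N·c + √((N·c)² + 4·N·c·H))/2 = (−0.0448 + √1766.9)/2 ≈ 20.995 mm, so f ≈ 21.0 mm.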